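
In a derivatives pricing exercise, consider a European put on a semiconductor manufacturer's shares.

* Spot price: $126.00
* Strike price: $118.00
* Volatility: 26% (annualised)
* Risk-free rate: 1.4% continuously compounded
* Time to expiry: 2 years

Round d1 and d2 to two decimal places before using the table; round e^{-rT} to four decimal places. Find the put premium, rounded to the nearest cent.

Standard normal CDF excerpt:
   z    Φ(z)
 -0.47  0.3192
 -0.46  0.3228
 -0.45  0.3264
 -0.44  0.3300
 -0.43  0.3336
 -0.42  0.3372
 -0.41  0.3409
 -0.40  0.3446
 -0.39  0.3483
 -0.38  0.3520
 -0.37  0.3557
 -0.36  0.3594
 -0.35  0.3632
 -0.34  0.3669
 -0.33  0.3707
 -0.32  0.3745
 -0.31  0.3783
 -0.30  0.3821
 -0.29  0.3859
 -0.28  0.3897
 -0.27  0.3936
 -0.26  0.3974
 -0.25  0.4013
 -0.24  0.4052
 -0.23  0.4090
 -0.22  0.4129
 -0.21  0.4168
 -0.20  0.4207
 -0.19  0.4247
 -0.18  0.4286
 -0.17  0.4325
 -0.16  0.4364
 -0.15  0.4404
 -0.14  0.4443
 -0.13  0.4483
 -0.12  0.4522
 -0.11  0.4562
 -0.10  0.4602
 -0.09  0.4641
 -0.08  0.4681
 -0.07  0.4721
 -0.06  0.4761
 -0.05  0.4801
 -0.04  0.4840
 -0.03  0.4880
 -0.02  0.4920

$12.59

T = 2;  σ√T = 0.3677
ln(S/K) + (r + σ²/2)T = ln(126/118) + (0.014 + 0.26²/2)·2 = 0.0656 + 0.0956 = 0.1612
d₁ = 0.1612 / 0.3677 = 0.4384 ≈ 0.44
d₂ = d₁ − σ√T = 0.4384 − 0.3677 = 0.0707 ≈ 0.07
exp(−rT) = exp(−0.014·2) = 0.9724
N(−d₂) = N(-0.07) = 0.4721;  N(−d₁) = N(-0.44) = 0.3300
P = 118·0.9724·0.4721 − 126·0.3300 = 54.1703 − 41.5800 = 12.5903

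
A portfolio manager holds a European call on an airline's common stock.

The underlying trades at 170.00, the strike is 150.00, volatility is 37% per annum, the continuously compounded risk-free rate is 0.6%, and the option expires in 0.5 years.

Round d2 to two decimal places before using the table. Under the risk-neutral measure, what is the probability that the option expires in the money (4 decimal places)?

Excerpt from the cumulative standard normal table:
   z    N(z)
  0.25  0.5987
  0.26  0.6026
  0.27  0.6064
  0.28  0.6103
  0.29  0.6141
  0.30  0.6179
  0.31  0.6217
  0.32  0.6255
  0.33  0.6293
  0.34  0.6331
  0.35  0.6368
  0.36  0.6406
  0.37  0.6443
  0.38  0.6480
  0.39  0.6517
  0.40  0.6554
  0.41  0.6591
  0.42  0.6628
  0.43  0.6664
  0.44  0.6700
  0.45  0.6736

0.6406

T = 0.5;  σ√T = 0.2616
d₁ = [ln(170/150) + (0.006 + 0.37²/2)·0.5] / 0.2616 = [0.1252 + 0.0372] / 0.2616 = 0.6207 → 0.62
d₂ = d₁ − σ√T = 0.6207 − 0.2616 = 0.3591 → 0.36
Pr(exercise) under Q = N(d₂) = 0.6406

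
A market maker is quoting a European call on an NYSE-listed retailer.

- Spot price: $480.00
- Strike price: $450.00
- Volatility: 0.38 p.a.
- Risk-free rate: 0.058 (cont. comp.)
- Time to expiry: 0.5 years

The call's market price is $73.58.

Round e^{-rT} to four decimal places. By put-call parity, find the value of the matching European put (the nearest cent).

$30.71

exp(−rT) = exp(−0.058·0.5) = 0.9714
Put-call parity: C − P = S − K·e^(−rT) = 480 − 450·0.9714 = 480 − 437.1300 = 42.8700
P = C − (C − P) = 73.58 − (42.8700) = 30.7100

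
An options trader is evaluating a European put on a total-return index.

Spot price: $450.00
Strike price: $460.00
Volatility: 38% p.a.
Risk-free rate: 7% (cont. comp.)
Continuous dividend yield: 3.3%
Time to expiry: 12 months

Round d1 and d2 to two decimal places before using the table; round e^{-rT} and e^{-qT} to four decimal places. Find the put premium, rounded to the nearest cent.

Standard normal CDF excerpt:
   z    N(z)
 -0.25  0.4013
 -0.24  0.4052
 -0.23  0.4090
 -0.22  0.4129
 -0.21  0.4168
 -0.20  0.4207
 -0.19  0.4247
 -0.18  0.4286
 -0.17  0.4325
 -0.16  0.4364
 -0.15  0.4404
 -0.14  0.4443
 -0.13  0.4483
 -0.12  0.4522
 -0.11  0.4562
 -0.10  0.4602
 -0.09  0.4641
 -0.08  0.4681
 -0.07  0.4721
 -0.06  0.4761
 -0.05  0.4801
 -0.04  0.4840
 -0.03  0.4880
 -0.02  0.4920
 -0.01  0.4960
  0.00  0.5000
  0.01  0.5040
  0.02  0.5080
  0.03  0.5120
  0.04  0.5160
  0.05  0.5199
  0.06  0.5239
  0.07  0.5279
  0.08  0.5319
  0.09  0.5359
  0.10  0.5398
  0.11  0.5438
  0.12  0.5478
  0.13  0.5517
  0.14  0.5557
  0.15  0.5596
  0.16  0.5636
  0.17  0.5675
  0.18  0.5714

$61.95

T = 1;  σ√T = 0.3800
ln(S/K) + (r − q + σ²/2)T = ln(450/460) + (0.07 − 0.033 + 0.38²/2)·1 = -0.0220 + 0.1092 = 0.0872
d₁ = 0.0872 / 0.3800 = 0.2295 ⇒ 0.23
d₂ = d₁ − σ√T = 0.2295 − 0.3800 = -0.1505 ⇒ -0.15
e^(−qT) = e^(−0.033·1) = 0.9675;  e^(−rT) = e^(−0.07·1) = 0.9324
P = 460·0.9324·N(0.15) − 450·0.9675·N(-0.23) = 460·0.9324·0.5596 − 450·0.9675·0.4090 = 240.0147 − 178.0684 = 61.9463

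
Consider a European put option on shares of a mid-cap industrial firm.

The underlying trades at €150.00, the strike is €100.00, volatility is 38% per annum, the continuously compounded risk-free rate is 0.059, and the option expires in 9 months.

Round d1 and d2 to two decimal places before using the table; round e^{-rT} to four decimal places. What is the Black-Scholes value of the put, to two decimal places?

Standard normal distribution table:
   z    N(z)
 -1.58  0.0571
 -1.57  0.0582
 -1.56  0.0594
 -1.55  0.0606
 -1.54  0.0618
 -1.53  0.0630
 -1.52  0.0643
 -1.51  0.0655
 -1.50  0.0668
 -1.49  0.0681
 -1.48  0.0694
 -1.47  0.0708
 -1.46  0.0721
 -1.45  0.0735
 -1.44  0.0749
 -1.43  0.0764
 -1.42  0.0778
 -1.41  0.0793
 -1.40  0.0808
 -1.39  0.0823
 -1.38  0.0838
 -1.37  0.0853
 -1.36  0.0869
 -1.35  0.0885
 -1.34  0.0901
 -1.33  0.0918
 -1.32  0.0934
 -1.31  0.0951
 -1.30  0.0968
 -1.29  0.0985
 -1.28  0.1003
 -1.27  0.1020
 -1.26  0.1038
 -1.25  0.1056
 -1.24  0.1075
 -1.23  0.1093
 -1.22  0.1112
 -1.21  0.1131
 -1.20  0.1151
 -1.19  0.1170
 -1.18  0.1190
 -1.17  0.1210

T = 0.75;  σ√T = 0.3291
d₁ = [ln(150/100) + (0.059 + 0.38²/2)·0.75] / 0.3291 = [0.4055 + 0.0984] / 0.3291 = 1.5311 ≈ 1.53
d₂ = d₁ − σ√T = 1.5311 − 0.3291 = 1.2020 ≈ 1.20
e^(−rT) = e^(−0.059·0.75) = 0.9567
P = 100·0.9567·N(-1.20) − 150·N(-1.53) = 100·0.9567·0.1151 − 150·0.0630 = 11.0116 − 9.4500 = 1.5616

€1.56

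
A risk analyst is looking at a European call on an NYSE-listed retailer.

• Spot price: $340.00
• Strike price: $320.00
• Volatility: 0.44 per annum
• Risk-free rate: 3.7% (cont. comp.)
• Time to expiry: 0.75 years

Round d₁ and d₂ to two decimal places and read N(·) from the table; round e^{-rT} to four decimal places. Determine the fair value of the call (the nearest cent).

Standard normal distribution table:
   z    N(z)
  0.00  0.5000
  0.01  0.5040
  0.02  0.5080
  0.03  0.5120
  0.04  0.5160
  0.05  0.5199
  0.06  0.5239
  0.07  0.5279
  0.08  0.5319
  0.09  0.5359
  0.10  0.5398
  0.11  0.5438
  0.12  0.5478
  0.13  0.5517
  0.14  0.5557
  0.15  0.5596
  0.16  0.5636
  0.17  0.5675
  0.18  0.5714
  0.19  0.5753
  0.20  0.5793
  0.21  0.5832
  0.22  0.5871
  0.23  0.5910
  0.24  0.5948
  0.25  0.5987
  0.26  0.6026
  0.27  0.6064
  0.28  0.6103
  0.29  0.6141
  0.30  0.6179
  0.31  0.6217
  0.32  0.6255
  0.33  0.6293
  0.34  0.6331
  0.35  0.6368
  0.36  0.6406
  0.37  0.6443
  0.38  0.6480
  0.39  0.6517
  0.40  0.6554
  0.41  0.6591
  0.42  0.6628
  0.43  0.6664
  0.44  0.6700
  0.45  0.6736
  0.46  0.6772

σ√T = 0.44 × 0.8660 = 0.3811
d₁ = [ln(340/320) + (0.037 + 0.44²/2)·0.75] / 0.3811 = [0.0606 + 0.1003] / 0.3811 = 0.4224 → 0.42
d₂ = d₁ − σ√T = 0.4224 − 0.3811 = 0.0414 → 0.04
e^(−rT) = e^(−0.037·0.75) = 0.9726
N(d₁) = N(0.42) = 0.6628;  N(d₂) = N(0.04) = 0.5160
C = 340·0.6628 − 320·0.9726·0.5160 = 225.3520 − 160.5957 = 64.7563

$64.76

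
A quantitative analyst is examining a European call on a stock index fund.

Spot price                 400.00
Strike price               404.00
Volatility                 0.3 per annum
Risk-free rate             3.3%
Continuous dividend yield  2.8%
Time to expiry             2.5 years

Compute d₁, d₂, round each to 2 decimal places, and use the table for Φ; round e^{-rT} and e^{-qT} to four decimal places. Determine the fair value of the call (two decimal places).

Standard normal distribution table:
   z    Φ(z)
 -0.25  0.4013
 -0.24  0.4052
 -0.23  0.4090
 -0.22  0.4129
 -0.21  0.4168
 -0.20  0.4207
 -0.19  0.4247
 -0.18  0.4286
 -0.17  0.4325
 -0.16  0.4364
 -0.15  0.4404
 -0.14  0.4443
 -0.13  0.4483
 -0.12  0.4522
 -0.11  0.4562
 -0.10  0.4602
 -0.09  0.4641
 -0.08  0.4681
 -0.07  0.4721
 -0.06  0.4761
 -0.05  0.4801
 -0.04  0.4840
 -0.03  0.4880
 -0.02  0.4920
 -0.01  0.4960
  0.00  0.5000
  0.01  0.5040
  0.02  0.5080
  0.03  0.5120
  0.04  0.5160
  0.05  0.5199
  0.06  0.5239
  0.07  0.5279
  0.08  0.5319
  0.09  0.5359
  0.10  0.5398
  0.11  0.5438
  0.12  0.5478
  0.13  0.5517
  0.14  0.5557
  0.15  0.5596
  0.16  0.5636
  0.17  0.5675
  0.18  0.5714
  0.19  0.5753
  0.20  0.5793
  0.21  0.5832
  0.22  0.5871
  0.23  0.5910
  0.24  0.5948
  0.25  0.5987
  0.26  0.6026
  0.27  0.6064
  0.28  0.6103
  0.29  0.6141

69.69

T = 2.5;  σ√T = 0.4743
ln(S/K) + (r − q + σ²/2)T = ln(400/404) + (0.033 − 0.028 + 0.3²/2)·2.5 = -0.0100 + 0.1250 = 0.1150
d₁ = 0.1150 / 0.4743 = 0.2425 which rounds to 0.24
d₂ = d₁ − σ√T = 0.2425 − 0.4743 = -0.2318 which rounds to -0.23
exp(−qT) = exp(−0.028·2.5) = 0.9324;  exp(−rT) = exp(−0.033·2.5) = 0.9208
C = 400·0.9324·N(0.24) − 404·0.9208·N(-0.23) = 400·0.9324·0.5948 − 404·0.9208·0.4090 = 221.8366 − 152.1493 = 69.6873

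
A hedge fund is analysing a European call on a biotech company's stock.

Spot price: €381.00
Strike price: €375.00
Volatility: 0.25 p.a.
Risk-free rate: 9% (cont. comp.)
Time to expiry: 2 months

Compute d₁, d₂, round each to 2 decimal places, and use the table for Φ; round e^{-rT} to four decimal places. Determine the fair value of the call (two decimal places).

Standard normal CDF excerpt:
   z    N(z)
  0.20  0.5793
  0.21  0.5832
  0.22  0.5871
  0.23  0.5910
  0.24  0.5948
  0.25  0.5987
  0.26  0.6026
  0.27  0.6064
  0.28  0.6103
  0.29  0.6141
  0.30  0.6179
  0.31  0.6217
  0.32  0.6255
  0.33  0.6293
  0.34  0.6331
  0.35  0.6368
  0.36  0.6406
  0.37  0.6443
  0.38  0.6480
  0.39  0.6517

€21.45

σ√T = 0.25·√0.1667 = 0.1021
ln(S/K) + (r + σ²/2)T = ln(381/375) + (0.09 + 0.25²/2)·0.1667 = 0.0159 + 0.0202 = 0.0361
d₁ = 0.0361 / 0.1021 = 0.3535 ⇒ 0.35
d₂ = d₁ − σ√T = 0.3535 − 0.1021 = 0.2515 ⇒ 0.25
exp(−rT) = exp(−0.09·0.1667) = 0.9851
C = 381·N(0.35) − 375·0.9851·N(0.25) = 381·0.6368 − 375·0.9851·0.5987 = 242.6208 − 221.1673 = 21.4535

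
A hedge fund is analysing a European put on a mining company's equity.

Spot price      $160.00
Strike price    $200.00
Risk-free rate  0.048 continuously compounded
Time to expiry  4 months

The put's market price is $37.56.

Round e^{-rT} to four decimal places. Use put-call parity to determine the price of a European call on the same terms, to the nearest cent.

$0.74

e^(−rT) = e^(−0.048·0.3333) = 0.9841
Put-call parity: C − P = S − K·e^(−rT) = 160 − 200·0.9841 = 160 − 196.8200 = -36.8200
C = P + (C − P) = 37.56 + (-36.8200) = 0.7400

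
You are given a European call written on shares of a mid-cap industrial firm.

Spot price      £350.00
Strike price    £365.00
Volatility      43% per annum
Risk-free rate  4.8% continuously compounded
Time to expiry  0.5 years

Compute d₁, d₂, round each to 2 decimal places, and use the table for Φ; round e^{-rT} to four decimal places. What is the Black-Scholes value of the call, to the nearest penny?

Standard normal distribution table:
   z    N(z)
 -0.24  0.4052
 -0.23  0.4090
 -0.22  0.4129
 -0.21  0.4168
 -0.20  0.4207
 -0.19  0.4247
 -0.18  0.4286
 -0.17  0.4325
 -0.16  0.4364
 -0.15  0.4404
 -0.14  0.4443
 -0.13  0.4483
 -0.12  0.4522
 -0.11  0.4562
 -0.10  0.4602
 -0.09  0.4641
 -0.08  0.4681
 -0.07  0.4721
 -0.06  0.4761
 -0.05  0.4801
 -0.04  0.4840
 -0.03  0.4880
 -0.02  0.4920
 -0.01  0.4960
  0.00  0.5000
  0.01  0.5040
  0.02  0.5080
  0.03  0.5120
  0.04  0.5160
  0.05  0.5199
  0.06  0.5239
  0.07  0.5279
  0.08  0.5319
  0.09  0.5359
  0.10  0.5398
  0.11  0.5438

£39.04

T = 0.5;  σ√T = 0.3041
d₁ = [ln(350/365) + (0.048 + 0.43²/2)·0.5] / 0.3041 = [-0.0420 + 0.0702] / 0.3041 = 0.0929 ⇒ 0.09
d₂ = d₁ − σ√T = 0.0929 − 0.3041 = -0.2111 ⇒ -0.21
e^(−rT) = e^(−0.048·0.5) = 0.9763
N(d₁) = N(0.09) = 0.5359;  N(d₂) = N(-0.21) = 0.4168
C = 350·0.5359 − 365·0.9763·0.4168 = 187.5650 − 148.5265 = 39.0385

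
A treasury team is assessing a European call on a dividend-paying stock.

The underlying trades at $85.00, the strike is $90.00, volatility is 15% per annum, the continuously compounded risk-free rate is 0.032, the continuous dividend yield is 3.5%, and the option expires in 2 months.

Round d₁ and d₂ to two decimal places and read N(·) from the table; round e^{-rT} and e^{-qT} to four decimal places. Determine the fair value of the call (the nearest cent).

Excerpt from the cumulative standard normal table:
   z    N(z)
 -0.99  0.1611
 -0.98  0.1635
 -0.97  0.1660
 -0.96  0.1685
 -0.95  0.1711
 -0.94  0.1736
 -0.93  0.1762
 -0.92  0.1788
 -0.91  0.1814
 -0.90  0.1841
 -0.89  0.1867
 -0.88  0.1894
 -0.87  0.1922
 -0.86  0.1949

σ√T = 0.15·√0.1667 = 0.0612
d₁ = [ln(85/90) + (0.032 − 0.035 + 0.15²/2)·0.1667] / 0.0612 = [-0.0572 + 0.0014] / 0.0612 = -0.9109 ⇒ -0.91
d₂ = d₁ − σ√T = -0.9109 − 0.0612 = -0.9722 ⇒ -0.97
exp(−qT) = exp(−0.035·0.1667) = 0.9942;  exp(−rT) = exp(−0.032·0.1667) = 0.9947
C = 85·0.9942·N(-0.91) − 90·0.9947·N(-0.97) = 85·0.9942·0.1814 − 90·0.9947·0.1660 = 15.3296 − 14.8608 = 0.4688

$0.47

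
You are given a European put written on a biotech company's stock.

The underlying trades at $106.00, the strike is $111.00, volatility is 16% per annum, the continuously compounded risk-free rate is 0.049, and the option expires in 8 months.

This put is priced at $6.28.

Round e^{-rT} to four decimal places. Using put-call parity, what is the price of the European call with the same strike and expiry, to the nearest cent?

$4.84

e^(−rT) = e^(−0.049·0.6667) = 0.9679
Put-call parity: C − P = S − K·e^(−rT) = 106 − 111·0.9679 = 106 − 107.4369 = -1.4369
C = P + (C − P) = 6.28 + (-1.4369) = 4.8431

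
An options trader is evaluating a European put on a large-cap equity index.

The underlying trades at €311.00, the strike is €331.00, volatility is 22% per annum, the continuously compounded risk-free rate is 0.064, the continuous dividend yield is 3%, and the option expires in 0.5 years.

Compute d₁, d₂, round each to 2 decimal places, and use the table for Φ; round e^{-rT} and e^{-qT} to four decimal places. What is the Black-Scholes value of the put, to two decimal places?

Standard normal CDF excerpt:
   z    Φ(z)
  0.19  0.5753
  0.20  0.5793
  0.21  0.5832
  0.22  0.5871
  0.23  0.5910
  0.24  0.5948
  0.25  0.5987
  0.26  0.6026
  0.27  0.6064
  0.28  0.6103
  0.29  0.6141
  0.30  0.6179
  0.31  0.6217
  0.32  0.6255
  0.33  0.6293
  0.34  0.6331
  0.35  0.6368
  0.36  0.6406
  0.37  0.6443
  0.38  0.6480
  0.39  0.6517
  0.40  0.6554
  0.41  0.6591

T = 0.5;  σ√T = 0.1556
d₁ = [ln(311/331) + (0.064 − 0.03 + ½·0.22²)·0.5] / (σ√T) = (-0.0623 + 0.0291) / 0.1556 = -0.2136 ≈ -0.21
d₂ = -0.2136 − 0.1556 = -0.3691 ≈ -0.37
e^(−qT) = e^(−0.03·0.5) = 0.9851;  e^(−rT) = e^(−0.064·0.5) = 0.9685
N(−d₂) = N(0.37) = 0.6443;  N(−d₁) = N(0.21) = 0.5832
P = 331·0.9685·0.6443 − 311·0.9851·0.5832 = 206.5455 − 178.6727 = 27.8728

€27.87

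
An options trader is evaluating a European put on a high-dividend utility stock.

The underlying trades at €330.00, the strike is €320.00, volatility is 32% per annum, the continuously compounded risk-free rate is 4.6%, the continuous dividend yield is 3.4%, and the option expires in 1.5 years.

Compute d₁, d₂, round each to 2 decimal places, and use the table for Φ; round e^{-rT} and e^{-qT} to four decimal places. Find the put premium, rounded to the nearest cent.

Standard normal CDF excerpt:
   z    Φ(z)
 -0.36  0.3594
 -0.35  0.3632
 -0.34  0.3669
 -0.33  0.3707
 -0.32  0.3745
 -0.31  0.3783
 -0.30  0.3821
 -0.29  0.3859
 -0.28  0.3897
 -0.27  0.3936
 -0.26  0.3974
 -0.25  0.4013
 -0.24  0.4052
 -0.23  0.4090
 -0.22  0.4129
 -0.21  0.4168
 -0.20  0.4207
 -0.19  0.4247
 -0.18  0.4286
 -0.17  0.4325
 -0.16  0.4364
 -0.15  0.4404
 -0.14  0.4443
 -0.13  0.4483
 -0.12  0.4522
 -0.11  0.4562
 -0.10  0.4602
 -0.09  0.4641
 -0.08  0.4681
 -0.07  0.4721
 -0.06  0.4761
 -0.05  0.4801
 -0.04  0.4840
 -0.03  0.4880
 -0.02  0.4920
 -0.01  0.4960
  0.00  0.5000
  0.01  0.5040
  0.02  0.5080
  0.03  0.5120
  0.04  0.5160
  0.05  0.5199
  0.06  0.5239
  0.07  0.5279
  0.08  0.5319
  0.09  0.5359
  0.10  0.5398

€40.22

σ√T = 0.32·√1.5 = 0.3919
d₁ = [ln(330/320) + (0.046 − 0.034 + 0.32²/2)·1.5] / 0.3919 = [0.0308 + 0.0948] / 0.3919 = 0.3204 which rounds to 0.32
d₂ = d₁ − σ√T = 0.3204 − 0.3919 = -0.0715 which rounds to -0.07
exp(−qT) = exp(−0.034·1.5) = 0.9503;  exp(−rT) = exp(−0.046·1.5) = 0.9333
P = 320·0.9333·N(0.07) − 330·0.9503·N(-0.32) = 320·0.9333·0.5279 − 330·0.9503·0.3745 = 157.6605 − 117.4428 = 40.2177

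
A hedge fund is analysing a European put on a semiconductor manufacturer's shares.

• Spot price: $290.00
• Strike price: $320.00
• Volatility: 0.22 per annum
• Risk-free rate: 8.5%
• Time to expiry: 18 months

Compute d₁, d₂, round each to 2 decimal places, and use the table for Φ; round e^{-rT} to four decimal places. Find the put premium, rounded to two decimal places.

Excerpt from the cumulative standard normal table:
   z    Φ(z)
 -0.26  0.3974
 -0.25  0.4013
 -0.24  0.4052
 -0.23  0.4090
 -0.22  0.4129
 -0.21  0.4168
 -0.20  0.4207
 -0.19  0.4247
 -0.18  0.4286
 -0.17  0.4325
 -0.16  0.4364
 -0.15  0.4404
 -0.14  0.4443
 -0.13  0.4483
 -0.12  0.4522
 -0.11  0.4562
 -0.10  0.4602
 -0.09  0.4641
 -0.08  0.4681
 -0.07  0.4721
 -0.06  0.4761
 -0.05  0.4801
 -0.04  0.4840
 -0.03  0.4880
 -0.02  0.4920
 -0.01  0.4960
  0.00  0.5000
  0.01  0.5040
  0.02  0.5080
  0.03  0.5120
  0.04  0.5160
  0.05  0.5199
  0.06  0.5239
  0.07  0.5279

$26.72

σ√T = 0.22·√1.5 = 0.2694
d₁ = [ln(290/320) + (0.085 + 0.22²/2)·1.5] / 0.2694 = [-0.0984 + 0.1638] / 0.2694 = 0.2426 ≈ 0.24
d₂ = d₁ − σ√T = 0.2426 − 0.2694 = -0.0269 ≈ -0.03
exp(−rT) = exp(−0.085·1.5) = 0.8803
N(−d₂) = N(0.03) = 0.5120;  N(−d₁) = N(-0.24) = 0.4052
P = 320·0.8803·0.5120 − 290·0.4052 = 144.2284 − 117.5080 = 26.7204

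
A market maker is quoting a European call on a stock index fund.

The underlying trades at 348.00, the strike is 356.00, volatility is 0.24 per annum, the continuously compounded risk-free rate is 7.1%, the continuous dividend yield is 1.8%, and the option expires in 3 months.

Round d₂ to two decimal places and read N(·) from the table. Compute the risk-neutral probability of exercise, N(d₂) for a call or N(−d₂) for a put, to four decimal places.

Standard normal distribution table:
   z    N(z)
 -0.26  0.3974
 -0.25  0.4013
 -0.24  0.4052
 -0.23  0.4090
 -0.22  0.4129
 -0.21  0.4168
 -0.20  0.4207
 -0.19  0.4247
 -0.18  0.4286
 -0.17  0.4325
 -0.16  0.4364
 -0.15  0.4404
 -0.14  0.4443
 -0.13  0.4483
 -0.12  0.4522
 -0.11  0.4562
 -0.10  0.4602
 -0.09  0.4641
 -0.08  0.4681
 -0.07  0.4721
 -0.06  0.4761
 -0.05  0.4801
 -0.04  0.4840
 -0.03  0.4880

0.4443

T = 0.25;  σ√T = 0.1200
d₁ = [ln(348/356) + (0.071 − 0.018 + 0.24²/2)·0.25] / 0.1200 = [-0.0227 + 0.0204] / 0.1200 = -0.0190 ≈ -0.02
d₂ = d₁ − σ√T = -0.0190 − 0.1200 = -0.1390 ≈ -0.14
Pr(exercise) under Q = N(d₂) = 0.4443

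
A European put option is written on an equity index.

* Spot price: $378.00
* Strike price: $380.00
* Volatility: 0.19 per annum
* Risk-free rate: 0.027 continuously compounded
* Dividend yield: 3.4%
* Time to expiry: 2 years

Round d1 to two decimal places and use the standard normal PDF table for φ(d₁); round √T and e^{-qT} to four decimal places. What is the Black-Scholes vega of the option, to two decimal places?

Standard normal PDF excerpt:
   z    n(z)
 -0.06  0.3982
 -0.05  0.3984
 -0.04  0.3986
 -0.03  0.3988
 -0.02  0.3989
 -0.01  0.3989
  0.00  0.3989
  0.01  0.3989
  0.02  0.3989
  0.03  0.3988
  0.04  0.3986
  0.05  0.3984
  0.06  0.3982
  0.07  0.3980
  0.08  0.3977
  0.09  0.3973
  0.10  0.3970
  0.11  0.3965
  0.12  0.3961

198.88

σ√T = 0.19·√2 = 0.2687
d₁ = [ln(378/380) + (0.027 − 0.034 + ½·0.19²)·2] / (σ√T) = (-0.0053 + 0.0221) / 0.2687 = 0.0626 which rounds to 0.06
√T = √2 = 1.4142
φ(d₁) = φ(0.06) = 0.3982
e^(−qT) = e^(−0.034·2) = 0.9343
vega = S·e^(−qT)·φ(d₁)·√T = 378·0.9343·0.3982·1.4142 = 198.8796
(The call has the same vega.)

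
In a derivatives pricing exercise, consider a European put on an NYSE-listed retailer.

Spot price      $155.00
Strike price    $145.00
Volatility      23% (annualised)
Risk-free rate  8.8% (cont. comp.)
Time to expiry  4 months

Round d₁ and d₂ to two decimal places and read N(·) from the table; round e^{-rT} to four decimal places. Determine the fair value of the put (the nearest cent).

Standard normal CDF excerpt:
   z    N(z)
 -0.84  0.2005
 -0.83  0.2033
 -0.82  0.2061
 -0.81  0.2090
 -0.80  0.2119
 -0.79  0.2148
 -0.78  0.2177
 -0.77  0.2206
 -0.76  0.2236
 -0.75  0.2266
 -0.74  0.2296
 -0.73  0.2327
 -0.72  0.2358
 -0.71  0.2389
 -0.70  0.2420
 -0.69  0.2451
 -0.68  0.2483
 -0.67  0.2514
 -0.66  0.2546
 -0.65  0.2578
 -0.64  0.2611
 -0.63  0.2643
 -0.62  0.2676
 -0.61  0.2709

σ√T = 0.23·√0.3333 = 0.1328
ln(S/K) + (r + σ²/2)T = ln(155/145) + (0.088 + 0.23²/2)·0.3333 = 0.0667 + 0.0381 = 0.1048
d₁ = 0.1048 / 0.1328 = 0.7895 ⇒ 0.79
d₂ = d₁ − σ√T = 0.7895 − 0.1328 = 0.6567 ⇒ 0.66
exp(−rT) = exp(−0.088·0.3333) = 0.9711
P = 145·0.9711·N(-0.66) − 155·N(-0.79) = 145·0.9711·0.2546 − 155·0.2148 = 35.8501 − 33.2940 = 2.5561

$2.56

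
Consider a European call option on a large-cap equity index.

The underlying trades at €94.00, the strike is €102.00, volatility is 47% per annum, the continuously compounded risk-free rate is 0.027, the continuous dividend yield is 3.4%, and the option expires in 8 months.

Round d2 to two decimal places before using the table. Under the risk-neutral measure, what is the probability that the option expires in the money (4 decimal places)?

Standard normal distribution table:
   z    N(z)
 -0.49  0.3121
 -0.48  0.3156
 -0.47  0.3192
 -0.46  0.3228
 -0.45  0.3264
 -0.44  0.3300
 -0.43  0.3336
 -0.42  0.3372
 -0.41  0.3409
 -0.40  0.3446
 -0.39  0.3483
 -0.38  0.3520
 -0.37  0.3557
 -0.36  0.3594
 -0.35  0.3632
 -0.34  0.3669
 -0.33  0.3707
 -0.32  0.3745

σ√T = 0.47·√0.6667 = 0.3838
d₁ = [ln(94/102) + (0.027 − 0.034 + ½·0.47²)·0.6667] / (σ√T) = (-0.0817 + 0.0690) / 0.3838 = -0.0331 which rounds to -0.03
d₂ = -0.0331 − 0.3838 = -0.4169 which rounds to -0.42
Risk-neutral Pr[S_T > K] = N(d₂) = N(-0.42) = 0.3372

0.3372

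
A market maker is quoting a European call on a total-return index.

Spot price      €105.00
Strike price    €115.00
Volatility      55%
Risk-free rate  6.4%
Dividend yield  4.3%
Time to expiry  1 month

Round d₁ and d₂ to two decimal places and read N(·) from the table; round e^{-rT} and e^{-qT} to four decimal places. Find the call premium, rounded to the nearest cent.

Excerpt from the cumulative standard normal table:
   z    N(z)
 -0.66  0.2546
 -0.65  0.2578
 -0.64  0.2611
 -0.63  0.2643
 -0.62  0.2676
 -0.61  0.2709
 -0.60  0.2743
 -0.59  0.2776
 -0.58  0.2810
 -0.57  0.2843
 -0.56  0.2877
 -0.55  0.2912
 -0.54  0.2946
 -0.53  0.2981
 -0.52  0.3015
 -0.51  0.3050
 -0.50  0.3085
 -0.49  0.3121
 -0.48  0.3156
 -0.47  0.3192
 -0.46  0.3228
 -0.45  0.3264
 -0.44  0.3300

€3.15

T = 0.08333;  σ√T = 0.1588
d₁ = [ln(105/115) + (0.064 − 0.043 + 0.55²/2)·0.08333] / 0.1588 = [-0.0910 + 0.0144] / 0.1588 = -0.4826 → -0.48
d₂ = d₁ − σ√T = -0.4826 − 0.1588 = -0.6413 → -0.64
exp(−qT) = exp(−0.043·0.08333) = 0.9964;  exp(−rT) = exp(−0.064·0.08333) = 0.9947
N(d₁) = N(-0.48) = 0.3156;  N(d₂) = N(-0.64) = 0.2611
C = 105·0.9964·0.3156 − 115·0.9947·0.2611 = 33.0187 − 29.8674 = 3.1513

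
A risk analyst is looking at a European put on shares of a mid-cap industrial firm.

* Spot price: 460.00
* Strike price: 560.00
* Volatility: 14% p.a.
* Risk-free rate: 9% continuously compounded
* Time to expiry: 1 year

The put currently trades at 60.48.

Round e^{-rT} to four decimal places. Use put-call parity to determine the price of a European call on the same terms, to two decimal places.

8.70

exp(−rT) = exp(−0.09·1) = 0.9139
Put-call parity: C − P = S − K·e^(−rT) = 460 − 560·0.9139 = 460 − 511.7840 = -51.7840
C = P + (C − P) = 60.48 + (-51.7840) = 8.6960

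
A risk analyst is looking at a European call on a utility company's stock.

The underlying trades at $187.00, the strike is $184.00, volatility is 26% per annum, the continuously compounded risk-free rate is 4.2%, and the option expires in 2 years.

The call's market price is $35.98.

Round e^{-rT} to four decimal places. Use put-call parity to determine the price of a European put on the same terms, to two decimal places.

e^(−rT) = e^(−0.042·2) = 0.9194
Put-call parity: C − P = S − K·e^(−rT) = 187 − 184·0.9194 = 187 − 169.1696 = 17.8304
P = C − (C − P) = 35.98 − (17.8304) = 18.1496

$18.15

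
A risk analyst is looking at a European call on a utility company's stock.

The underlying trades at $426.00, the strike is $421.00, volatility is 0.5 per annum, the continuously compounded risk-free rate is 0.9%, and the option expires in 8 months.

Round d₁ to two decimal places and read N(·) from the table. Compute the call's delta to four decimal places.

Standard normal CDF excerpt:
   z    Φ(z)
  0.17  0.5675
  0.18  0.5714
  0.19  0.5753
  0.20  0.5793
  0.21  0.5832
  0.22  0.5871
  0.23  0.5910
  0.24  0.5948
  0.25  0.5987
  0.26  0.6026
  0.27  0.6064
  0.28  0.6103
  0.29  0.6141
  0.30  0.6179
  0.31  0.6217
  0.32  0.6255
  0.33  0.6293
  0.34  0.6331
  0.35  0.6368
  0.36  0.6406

T = 0.6667;  σ√T = 0.4082
d₁ = [ln(426/421) + (0.009 + 0.5²/2)·0.6667] / 0.4082 = [0.0118 + 0.0893] / 0.4082 = 0.2477 ⇒ 0.25
N(d₁) = N(0.25) = 0.5987
Δ_call = N(d₁) = 0.5987

0.5987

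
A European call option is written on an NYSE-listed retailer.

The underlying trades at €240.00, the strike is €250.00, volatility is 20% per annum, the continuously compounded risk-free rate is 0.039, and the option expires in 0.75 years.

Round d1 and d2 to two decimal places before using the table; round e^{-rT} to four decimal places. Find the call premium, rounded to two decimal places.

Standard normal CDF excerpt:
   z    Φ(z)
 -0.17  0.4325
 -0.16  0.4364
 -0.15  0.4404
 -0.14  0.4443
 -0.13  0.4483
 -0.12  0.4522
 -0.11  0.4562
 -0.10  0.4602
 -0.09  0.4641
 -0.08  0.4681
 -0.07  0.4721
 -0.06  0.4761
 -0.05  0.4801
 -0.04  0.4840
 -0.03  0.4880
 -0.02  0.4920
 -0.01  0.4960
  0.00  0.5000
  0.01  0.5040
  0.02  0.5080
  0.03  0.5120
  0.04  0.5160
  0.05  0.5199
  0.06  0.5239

σ√T = 0.2·√0.75 = 0.1732
d₁ = [ln(240/250) + (0.039 + 0.2²/2)·0.75] / 0.1732 = [-0.0408 + 0.0443] / 0.1732 = 0.0198 ≈ 0.02
d₂ = d₁ − σ√T = 0.0198 − 0.1732 = -0.1534 ≈ -0.15
e^(−rT) = e^(−0.039·0.75) = 0.9712
N(d₁) = N(0.02) = 0.5080;  N(d₂) = N(-0.15) = 0.4404
C = 240·0.5080 − 250·0.9712·0.4404 = 121.9200 − 106.9291 = 14.9909

€14.99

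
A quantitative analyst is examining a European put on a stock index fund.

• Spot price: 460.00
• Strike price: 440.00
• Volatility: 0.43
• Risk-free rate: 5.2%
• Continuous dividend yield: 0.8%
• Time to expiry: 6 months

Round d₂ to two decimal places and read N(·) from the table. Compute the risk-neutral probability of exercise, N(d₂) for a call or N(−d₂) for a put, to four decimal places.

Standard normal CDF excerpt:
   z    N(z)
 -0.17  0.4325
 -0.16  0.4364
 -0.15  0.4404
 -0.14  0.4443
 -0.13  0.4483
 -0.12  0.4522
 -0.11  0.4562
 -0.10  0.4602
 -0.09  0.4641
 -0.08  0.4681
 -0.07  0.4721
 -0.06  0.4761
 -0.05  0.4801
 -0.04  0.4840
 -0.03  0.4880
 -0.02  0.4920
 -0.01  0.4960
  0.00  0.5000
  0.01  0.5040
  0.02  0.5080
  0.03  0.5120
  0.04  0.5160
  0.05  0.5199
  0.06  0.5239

σ√T = 0.43·√0.5 = 0.3041
ln(S/K) + (r − q + σ²/2)T = ln(460/440) + (0.052 − 0.008 + 0.43²/2)·0.5 = 0.0445 + 0.0682 = 0.1127
d₁ = 0.1127 / 0.3041 = 0.3706 ≈ 0.37
d₂ = d₁ − σ√T = 0.3706 − 0.3041 = 0.0665 ≈ 0.07
Pr(exercise) under Q = N(−d₂) = N(-0.07) = 0.4721

0.4721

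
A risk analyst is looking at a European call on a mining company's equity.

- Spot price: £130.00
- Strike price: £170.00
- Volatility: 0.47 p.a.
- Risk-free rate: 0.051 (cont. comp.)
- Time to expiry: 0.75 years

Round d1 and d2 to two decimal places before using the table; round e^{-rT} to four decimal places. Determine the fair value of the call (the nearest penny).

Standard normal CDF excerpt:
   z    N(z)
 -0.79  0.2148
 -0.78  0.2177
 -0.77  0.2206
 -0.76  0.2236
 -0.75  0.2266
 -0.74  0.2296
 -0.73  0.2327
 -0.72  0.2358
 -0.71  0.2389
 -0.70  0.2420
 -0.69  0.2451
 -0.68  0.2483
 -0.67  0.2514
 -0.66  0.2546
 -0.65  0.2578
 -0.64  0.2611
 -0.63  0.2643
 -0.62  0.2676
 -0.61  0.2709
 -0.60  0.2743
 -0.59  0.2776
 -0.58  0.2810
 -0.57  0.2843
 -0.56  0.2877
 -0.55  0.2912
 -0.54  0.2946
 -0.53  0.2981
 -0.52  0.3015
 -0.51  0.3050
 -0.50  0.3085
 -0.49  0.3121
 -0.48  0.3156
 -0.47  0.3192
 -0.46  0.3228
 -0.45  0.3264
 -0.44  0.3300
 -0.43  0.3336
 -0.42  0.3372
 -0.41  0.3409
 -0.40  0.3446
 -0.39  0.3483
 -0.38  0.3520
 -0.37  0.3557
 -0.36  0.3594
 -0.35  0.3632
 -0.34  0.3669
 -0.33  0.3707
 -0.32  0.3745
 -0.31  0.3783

σ√T = 0.47 × 0.8660 = 0.4070
d₁ = [ln(130/170) + (0.051 + 0.47²/2)·0.75] / 0.4070 = [-0.2683 + 0.1211] / 0.4070 = -0.3616 → -0.36
d₂ = d₁ − σ√T = -0.3616 − 0.4070 = -0.7686 → -0.77
exp(−rT) = exp(−0.051·0.75) = 0.9625
C = 130·N(-0.36) − 170·0.9625·N(-0.77) = 130·0.3594 − 170·0.9625·0.2206 = 46.7220 − 36.0957 = 10.6263

£10.63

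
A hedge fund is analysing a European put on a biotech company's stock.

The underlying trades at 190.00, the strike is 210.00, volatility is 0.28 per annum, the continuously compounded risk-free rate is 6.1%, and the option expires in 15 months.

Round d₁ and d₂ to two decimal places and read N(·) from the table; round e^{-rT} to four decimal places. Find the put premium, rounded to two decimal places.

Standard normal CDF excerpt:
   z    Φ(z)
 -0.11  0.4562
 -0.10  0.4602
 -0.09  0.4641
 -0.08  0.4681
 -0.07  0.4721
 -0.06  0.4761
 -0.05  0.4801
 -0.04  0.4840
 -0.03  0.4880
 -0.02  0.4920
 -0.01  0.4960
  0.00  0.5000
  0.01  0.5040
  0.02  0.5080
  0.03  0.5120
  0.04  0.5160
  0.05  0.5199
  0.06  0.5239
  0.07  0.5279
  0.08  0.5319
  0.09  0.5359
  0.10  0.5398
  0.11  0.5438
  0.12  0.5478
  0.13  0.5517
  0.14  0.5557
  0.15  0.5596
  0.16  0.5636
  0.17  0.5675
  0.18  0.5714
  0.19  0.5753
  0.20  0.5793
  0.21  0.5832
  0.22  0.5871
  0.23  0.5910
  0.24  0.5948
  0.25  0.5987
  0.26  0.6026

σ√T = 0.28·√1.25 = 0.3130
ln(S/K) + (r + σ²/2)T = ln(190/210) + (0.061 + 0.28²/2)·1.25 = -0.1001 + 0.1253 = 0.0252
d₁ = 0.0252 / 0.3130 = 0.0804 ⇒ 0.08
d₂ = d₁ − σ√T = 0.0804 − 0.3130 = -0.2327 ⇒ -0.23
e^(−rT) = e^(−0.061·1.25) = 0.9266
N(−d₂) = N(0.23) = 0.5910;  N(−d₁) = N(-0.08) = 0.4681
P = 210·0.9266·0.5910 − 190·0.4681 = 115.0003 − 88.9390 = 26.0613

26.06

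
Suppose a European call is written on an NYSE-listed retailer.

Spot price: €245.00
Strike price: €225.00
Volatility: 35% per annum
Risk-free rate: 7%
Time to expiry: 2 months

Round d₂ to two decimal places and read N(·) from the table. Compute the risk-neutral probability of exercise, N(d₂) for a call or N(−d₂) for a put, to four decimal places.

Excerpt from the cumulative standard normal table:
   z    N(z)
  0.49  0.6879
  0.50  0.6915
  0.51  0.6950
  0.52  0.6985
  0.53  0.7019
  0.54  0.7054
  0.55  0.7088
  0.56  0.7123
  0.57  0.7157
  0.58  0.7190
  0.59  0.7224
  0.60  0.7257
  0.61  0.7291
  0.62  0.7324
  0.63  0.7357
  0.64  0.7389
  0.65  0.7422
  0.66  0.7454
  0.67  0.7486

0.7291

σ√T = 0.35 × 0.4082 = 0.1429
ln(S/K) + (r + σ²/2)T = ln(245/225) + (0.07 + 0.35²/2)·0.1667 = 0.0852 + 0.0219 = 0.1070
d₁ = 0.1070 / 0.1429 = 0.7491 which rounds to 0.75
d₂ = d₁ − σ√T = 0.7491 − 0.1429 = 0.6062 which rounds to 0.61
Risk-neutral Pr[S_T > K] = N(d₂) = N(0.61) = 0.7291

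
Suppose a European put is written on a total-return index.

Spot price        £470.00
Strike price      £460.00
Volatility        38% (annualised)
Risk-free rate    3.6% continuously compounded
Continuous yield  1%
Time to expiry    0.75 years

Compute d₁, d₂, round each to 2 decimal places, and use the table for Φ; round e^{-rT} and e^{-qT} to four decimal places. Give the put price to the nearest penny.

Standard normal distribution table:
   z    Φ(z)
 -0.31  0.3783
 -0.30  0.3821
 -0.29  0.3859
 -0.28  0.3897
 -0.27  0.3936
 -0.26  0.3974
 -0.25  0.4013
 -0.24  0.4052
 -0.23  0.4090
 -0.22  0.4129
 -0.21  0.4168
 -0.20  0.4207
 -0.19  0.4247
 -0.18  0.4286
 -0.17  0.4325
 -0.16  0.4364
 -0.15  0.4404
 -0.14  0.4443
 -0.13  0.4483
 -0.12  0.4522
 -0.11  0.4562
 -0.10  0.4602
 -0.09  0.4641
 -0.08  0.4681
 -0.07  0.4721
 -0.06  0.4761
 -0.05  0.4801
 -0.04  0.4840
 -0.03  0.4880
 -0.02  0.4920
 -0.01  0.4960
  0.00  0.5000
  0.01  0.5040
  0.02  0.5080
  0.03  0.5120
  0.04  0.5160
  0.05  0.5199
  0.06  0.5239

£51.03

σ√T = 0.38·√0.75 = 0.3291
d₁ = [ln(470/460) + (0.036 − 0.01 + 0.38²/2)·0.75] / 0.3291 = [0.0215 + 0.0736] / 0.3291 = 0.2891 ≈ 0.29
d₂ = d₁ − σ√T = 0.2891 − 0.3291 = -0.0399 ≈ -0.04
e^(−qT) = e^(−0.01·0.75) = 0.9925;  e^(−rT) = e^(−0.036·0.75) = 0.9734
N(−d₂) = N(0.04) = 0.5160;  N(−d₁) = N(-0.29) = 0.3859
P = 460·0.9734·0.5160 − 470·0.9925·0.3859 = 231.0462 − 180.0127 = 51.0335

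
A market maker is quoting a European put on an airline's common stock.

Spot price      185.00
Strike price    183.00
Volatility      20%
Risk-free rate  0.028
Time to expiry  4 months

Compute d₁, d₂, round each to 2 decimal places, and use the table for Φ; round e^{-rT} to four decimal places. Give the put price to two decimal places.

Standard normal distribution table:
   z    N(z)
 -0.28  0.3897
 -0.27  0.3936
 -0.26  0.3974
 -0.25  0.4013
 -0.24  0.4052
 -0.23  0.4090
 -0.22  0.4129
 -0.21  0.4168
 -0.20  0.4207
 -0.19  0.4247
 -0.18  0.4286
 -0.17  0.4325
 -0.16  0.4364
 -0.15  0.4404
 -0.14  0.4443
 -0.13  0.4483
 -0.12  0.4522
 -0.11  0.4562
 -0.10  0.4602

σ√T = 0.2·√0.3333 = 0.1155
ln(S/K) + (r + σ²/2)T = ln(185/183) + (0.028 + 0.2²/2)·0.3333 = 0.0109 + 0.0160 = 0.0269
d₁ = 0.0269 / 0.1155 = 0.2327 ≈ 0.23
d₂ = d₁ − σ√T = 0.2327 − 0.1155 = 0.1172 ≈ 0.12
exp(−rT) = exp(−0.028·0.3333) = 0.9907
N(−d₂) = N(-0.12) = 0.4522;  N(−d₁) = N(-0.23) = 0.4090
P = 183·0.9907·0.4522 − 185·0.4090 = 81.9830 − 75.6650 = 6.3180

6.32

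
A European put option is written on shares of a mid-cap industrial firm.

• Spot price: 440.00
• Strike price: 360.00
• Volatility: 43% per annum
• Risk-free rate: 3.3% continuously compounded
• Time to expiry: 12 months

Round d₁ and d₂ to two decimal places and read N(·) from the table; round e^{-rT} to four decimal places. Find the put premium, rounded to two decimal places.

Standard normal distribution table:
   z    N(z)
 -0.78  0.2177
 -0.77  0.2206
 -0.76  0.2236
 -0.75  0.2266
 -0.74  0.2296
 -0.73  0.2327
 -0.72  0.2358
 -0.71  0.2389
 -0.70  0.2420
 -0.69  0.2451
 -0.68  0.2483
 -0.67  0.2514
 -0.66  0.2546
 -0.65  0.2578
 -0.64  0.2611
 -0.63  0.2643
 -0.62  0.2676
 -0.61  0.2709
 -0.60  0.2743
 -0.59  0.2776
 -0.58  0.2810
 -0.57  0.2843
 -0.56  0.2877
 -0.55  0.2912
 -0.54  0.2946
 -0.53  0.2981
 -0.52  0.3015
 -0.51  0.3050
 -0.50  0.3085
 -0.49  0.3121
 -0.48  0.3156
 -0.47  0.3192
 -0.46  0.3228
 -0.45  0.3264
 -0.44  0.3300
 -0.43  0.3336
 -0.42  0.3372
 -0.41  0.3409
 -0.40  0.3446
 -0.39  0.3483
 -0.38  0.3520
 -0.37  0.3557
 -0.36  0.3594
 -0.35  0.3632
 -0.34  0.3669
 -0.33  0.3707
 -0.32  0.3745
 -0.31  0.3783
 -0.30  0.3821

30.73

T = 1;  σ√T = 0.4300
d₁ = [ln(440/360) + (0.033 + ½·0.43²)·1] / (σ√T) = (0.2007 + 0.1255) / 0.4300 = 0.7584 → 0.76
d₂ = 0.7584 − 0.4300 = 0.3284 → 0.33
exp(−rT) = exp(−0.033·1) = 0.9675
N(−d₂) = N(-0.33) = 0.3707;  N(−d₁) = N(-0.76) = 0.2236
P = 360·0.9675·0.3707 − 440·0.2236 = 129.1148 − 98.3840 = 30.7308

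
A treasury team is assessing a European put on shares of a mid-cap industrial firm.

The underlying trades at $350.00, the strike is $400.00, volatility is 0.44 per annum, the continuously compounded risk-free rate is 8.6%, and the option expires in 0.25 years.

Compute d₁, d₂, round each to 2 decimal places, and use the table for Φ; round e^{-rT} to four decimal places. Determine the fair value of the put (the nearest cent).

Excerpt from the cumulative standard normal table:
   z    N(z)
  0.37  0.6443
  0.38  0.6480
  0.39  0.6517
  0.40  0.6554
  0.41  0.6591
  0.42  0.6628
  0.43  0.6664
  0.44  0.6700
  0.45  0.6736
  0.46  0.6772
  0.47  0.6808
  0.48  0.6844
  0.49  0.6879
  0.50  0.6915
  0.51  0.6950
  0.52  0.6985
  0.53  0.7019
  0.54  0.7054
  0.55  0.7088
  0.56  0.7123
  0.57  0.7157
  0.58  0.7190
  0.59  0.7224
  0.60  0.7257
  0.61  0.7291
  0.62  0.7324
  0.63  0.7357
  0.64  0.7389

σ√T = 0.44·√0.25 = 0.2200
d₁ = [ln(350/400) + (0.086 + 0.44²/2)·0.25] / 0.2200 = [-0.1335 + 0.0457] / 0.2200 = -0.3992 → -0.40
d₂ = d₁ − σ√T = -0.3992 − 0.2200 = -0.6192 → -0.62
e^(−rT) = e^(−0.086·0.25) = 0.9787
N(−d₂) = N(0.62) = 0.7324;  N(−d₁) = N(0.40) = 0.6554
P = 400·0.9787·0.7324 − 350·0.6554 = 286.7200 − 229.3900 = 57.3300

$57.33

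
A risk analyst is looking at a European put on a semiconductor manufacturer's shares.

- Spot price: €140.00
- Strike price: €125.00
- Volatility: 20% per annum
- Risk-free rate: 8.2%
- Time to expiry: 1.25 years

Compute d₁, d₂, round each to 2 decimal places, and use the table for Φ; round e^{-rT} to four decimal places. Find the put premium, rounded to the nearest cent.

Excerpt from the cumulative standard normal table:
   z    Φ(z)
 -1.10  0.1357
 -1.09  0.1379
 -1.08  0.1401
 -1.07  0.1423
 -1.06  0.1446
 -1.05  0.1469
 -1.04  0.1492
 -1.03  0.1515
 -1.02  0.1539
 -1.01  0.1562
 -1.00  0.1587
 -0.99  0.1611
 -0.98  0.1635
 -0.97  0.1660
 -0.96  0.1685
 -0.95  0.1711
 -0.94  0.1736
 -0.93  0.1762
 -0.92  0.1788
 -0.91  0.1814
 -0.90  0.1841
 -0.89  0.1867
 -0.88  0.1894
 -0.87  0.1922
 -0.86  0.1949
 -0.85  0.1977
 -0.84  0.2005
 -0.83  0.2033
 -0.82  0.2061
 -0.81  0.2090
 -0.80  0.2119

σ√T = 0.2 × 1.1180 = 0.2236
d₁ = [ln(140/125) + (0.082 + 0.2²/2)·1.25] / 0.2236 = [0.1133 + 0.1275] / 0.2236 = 1.0770 → 1.08
d₂ = d₁ − σ√T = 1.0770 − 0.2236 = 0.8534 → 0.85
e^(−rT) = e^(−0.082·1.25) = 0.9026
N(−d₂) = N(-0.85) = 0.1977;  N(−d₁) = N(-1.08) = 0.1401
P = 125·0.9026·0.1977 − 140·0.1401 = 22.3055 − 19.6140 = 2.6915

€2.69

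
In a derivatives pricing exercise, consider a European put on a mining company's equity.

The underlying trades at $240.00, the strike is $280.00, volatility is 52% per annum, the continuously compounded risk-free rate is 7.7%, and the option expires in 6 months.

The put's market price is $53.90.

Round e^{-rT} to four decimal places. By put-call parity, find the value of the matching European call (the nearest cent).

$24.48

e^(−rT) = e^(−0.077·0.5) = 0.9622
Put-call parity: C − P = S − K·e^(−rT) = 240 − 280·0.9622 = 240 − 269.4160 = -29.4160
C = P + (C − P) = 53.90 + (-29.4160) = 24.4840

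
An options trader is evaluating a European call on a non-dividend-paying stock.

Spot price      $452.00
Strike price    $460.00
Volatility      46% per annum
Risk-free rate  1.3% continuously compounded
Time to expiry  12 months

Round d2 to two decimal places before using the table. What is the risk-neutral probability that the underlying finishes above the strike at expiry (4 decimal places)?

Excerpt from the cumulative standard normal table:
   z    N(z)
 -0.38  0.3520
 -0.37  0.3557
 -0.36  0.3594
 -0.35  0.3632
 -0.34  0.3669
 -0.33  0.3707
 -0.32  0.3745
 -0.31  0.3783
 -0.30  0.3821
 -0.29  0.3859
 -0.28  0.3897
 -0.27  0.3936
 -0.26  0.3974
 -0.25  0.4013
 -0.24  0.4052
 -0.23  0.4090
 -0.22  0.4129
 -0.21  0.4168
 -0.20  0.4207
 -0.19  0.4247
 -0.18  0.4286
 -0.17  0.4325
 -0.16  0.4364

0.4052

T = 1;  σ√T = 0.4600
d₁ = [ln(452/460) + (0.013 + ½·0.46²)·1] / (σ√T) = (-0.0175 + 0.1188) / 0.4600 = 0.2201 which rounds to 0.22
d₂ = 0.2201 − 0.4600 = -0.2399 which rounds to -0.24
Pr(exercise) under Q = N(d₂) = 0.4052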